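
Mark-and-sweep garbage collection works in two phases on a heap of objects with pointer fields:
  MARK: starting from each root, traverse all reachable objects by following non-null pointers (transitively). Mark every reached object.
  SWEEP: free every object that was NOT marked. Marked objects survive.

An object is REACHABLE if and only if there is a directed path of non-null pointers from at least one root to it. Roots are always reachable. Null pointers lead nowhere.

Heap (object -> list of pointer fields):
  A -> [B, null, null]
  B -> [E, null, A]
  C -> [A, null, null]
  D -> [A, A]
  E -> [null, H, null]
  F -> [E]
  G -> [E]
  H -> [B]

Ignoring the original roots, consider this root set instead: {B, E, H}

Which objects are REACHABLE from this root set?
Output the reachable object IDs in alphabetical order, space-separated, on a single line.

Answer: A B E H

Derivation:
Roots: B E H
Mark B: refs=E null A, marked=B
Mark E: refs=null H null, marked=B E
Mark H: refs=B, marked=B E H
Mark A: refs=B null null, marked=A B E H
Unmarked (collected): C D F G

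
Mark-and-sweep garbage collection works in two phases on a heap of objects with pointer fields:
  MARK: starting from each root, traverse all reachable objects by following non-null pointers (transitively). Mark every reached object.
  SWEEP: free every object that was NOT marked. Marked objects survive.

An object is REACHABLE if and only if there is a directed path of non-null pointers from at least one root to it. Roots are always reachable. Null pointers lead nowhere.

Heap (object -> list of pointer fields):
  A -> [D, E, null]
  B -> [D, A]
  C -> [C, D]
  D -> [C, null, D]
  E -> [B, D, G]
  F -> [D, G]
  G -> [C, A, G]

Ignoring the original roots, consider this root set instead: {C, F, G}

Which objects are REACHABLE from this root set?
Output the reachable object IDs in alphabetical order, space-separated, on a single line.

Answer: A B C D E F G

Derivation:
Roots: C F G
Mark C: refs=C D, marked=C
Mark F: refs=D G, marked=C F
Mark G: refs=C A G, marked=C F G
Mark D: refs=C null D, marked=C D F G
Mark A: refs=D E null, marked=A C D F G
Mark E: refs=B D G, marked=A C D E F G
Mark B: refs=D A, marked=A B C D E F G
Unmarked (collected): (none)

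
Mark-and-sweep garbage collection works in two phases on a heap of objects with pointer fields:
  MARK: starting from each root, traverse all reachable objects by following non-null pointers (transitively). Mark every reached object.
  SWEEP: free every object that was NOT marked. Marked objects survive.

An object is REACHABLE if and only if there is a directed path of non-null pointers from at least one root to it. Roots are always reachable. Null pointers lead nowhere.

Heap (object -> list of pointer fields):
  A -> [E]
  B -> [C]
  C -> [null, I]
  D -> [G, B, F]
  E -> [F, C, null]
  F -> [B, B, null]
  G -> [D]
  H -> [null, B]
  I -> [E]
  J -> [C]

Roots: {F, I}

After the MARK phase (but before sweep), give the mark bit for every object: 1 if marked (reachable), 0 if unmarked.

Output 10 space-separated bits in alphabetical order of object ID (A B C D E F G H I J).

Answer: 0 1 1 0 1 1 0 0 1 0

Derivation:
Roots: F I
Mark F: refs=B B null, marked=F
Mark I: refs=E, marked=F I
Mark B: refs=C, marked=B F I
Mark E: refs=F C null, marked=B E F I
Mark C: refs=null I, marked=B C E F I
Unmarked (collected): A D G H J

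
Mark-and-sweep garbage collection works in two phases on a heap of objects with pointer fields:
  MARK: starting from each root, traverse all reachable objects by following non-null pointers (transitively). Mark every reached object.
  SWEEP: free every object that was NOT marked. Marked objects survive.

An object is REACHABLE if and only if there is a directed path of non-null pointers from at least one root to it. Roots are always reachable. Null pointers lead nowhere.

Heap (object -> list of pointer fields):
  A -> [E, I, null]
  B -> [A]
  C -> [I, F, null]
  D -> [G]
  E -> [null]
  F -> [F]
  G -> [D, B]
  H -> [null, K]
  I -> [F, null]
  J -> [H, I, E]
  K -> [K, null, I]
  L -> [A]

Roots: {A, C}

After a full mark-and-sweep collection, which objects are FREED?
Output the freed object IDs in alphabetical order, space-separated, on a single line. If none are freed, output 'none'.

Roots: A C
Mark A: refs=E I null, marked=A
Mark C: refs=I F null, marked=A C
Mark E: refs=null, marked=A C E
Mark I: refs=F null, marked=A C E I
Mark F: refs=F, marked=A C E F I
Unmarked (collected): B D G H J K L

Answer: B D G H J K L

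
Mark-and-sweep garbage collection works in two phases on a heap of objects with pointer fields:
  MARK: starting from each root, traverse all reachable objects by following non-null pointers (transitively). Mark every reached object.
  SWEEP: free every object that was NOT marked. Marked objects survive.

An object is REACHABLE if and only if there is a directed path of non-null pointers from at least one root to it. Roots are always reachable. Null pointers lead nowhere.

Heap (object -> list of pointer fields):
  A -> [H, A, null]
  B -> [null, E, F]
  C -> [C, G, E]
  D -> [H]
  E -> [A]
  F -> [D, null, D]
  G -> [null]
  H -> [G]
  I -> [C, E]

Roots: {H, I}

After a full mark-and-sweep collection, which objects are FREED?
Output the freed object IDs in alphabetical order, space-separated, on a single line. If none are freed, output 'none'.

Answer: B D F

Derivation:
Roots: H I
Mark H: refs=G, marked=H
Mark I: refs=C E, marked=H I
Mark G: refs=null, marked=G H I
Mark C: refs=C G E, marked=C G H I
Mark E: refs=A, marked=C E G H I
Mark A: refs=H A null, marked=A C E G H I
Unmarked (collected): B D F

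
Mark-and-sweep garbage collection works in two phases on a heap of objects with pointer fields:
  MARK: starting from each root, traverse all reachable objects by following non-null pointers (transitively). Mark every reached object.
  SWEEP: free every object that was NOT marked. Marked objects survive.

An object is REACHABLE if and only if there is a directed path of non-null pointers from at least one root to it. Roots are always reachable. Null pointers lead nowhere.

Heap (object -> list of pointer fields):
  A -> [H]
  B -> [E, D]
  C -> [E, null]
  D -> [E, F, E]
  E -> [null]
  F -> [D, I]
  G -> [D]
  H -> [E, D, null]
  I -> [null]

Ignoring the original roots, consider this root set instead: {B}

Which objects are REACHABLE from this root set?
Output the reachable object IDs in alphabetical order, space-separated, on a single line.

Roots: B
Mark B: refs=E D, marked=B
Mark E: refs=null, marked=B E
Mark D: refs=E F E, marked=B D E
Mark F: refs=D I, marked=B D E F
Mark I: refs=null, marked=B D E F I
Unmarked (collected): A C G H

Answer: B D E F I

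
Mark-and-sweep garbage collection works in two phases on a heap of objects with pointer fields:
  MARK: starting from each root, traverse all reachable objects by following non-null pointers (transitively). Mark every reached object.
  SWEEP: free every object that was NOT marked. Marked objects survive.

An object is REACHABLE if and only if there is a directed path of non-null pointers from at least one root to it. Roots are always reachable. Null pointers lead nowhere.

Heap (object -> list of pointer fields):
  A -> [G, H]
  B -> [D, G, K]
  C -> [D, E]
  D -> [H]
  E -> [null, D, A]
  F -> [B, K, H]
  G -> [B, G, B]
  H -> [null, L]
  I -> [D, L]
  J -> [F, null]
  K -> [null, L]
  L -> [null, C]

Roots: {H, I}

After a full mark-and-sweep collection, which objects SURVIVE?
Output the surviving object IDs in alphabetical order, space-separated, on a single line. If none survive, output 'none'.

Roots: H I
Mark H: refs=null L, marked=H
Mark I: refs=D L, marked=H I
Mark L: refs=null C, marked=H I L
Mark D: refs=H, marked=D H I L
Mark C: refs=D E, marked=C D H I L
Mark E: refs=null D A, marked=C D E H I L
Mark A: refs=G H, marked=A C D E H I L
Mark G: refs=B G B, marked=A C D E G H I L
Mark B: refs=D G K, marked=A B C D E G H I L
Mark K: refs=null L, marked=A B C D E G H I K L
Unmarked (collected): F J

Answer: A B C D E G H I K L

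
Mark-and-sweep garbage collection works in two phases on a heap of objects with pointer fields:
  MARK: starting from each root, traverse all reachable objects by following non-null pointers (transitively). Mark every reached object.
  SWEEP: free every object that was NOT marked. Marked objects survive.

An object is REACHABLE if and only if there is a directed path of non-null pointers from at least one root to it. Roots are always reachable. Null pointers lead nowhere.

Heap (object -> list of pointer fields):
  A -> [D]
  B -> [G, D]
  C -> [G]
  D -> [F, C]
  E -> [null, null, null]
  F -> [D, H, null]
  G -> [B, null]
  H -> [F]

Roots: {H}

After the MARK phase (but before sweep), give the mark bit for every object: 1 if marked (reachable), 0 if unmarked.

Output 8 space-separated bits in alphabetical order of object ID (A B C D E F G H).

Answer: 0 1 1 1 0 1 1 1

Derivation:
Roots: H
Mark H: refs=F, marked=H
Mark F: refs=D H null, marked=F H
Mark D: refs=F C, marked=D F H
Mark C: refs=G, marked=C D F H
Mark G: refs=B null, marked=C D F G H
Mark B: refs=G D, marked=B C D F G H
Unmarked (collected): A E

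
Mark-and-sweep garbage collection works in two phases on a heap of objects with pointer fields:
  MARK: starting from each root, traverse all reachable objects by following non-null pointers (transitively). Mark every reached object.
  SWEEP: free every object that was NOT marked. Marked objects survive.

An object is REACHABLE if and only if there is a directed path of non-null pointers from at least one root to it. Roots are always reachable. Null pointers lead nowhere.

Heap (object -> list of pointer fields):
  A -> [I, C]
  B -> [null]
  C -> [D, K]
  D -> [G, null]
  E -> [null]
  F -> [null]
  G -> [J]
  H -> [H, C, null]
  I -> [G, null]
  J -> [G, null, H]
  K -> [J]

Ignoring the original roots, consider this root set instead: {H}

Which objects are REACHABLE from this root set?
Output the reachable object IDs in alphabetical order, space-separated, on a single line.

Roots: H
Mark H: refs=H C null, marked=H
Mark C: refs=D K, marked=C H
Mark D: refs=G null, marked=C D H
Mark K: refs=J, marked=C D H K
Mark G: refs=J, marked=C D G H K
Mark J: refs=G null H, marked=C D G H J K
Unmarked (collected): A B E F I

Answer: C D G H J K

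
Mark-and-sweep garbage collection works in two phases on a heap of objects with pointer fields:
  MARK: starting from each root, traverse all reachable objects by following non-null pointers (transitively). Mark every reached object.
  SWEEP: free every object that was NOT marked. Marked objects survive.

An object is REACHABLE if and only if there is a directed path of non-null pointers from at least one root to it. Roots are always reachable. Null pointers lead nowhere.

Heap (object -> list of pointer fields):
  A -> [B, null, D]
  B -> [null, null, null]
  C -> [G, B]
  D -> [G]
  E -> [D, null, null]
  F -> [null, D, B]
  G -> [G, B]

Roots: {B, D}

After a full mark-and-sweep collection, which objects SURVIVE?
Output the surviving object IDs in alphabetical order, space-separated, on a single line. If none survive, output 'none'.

Roots: B D
Mark B: refs=null null null, marked=B
Mark D: refs=G, marked=B D
Mark G: refs=G B, marked=B D G
Unmarked (collected): A C E F

Answer: B D G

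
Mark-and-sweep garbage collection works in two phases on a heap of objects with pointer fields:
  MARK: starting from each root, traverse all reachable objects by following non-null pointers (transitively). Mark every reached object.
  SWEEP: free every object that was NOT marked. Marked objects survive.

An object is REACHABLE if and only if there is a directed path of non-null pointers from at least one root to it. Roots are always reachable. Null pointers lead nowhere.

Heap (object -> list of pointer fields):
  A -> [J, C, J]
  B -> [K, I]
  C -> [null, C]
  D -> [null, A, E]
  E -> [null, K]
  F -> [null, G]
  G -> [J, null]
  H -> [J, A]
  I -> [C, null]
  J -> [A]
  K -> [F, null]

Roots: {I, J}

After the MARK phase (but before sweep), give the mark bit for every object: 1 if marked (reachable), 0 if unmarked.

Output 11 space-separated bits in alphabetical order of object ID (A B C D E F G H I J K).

Roots: I J
Mark I: refs=C null, marked=I
Mark J: refs=A, marked=I J
Mark C: refs=null C, marked=C I J
Mark A: refs=J C J, marked=A C I J
Unmarked (collected): B D E F G H K

Answer: 1 0 1 0 0 0 0 0 1 1 0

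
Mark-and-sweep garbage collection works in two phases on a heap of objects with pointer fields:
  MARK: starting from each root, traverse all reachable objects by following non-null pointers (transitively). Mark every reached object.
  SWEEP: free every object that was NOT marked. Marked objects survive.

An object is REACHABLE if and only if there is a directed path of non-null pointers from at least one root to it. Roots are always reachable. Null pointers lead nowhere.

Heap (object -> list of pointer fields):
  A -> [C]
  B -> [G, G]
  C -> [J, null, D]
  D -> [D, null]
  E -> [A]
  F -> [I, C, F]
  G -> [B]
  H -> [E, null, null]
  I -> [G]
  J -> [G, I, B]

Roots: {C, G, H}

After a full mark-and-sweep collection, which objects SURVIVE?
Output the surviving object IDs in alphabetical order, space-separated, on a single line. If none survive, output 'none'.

Answer: A B C D E G H I J

Derivation:
Roots: C G H
Mark C: refs=J null D, marked=C
Mark G: refs=B, marked=C G
Mark H: refs=E null null, marked=C G H
Mark J: refs=G I B, marked=C G H J
Mark D: refs=D null, marked=C D G H J
Mark B: refs=G G, marked=B C D G H J
Mark E: refs=A, marked=B C D E G H J
Mark I: refs=G, marked=B C D E G H I J
Mark A: refs=C, marked=A B C D E G H I J
Unmarked (collected): F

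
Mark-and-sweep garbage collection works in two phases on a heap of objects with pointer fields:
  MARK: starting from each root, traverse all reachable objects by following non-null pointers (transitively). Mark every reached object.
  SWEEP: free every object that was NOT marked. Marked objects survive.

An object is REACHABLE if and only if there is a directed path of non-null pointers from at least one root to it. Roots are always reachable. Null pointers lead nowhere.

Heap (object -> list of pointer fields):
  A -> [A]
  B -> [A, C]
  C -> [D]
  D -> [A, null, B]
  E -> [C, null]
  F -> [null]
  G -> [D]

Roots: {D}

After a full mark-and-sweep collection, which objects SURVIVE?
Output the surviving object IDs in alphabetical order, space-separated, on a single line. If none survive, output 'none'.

Roots: D
Mark D: refs=A null B, marked=D
Mark A: refs=A, marked=A D
Mark B: refs=A C, marked=A B D
Mark C: refs=D, marked=A B C D
Unmarked (collected): E F G

Answer: A B C D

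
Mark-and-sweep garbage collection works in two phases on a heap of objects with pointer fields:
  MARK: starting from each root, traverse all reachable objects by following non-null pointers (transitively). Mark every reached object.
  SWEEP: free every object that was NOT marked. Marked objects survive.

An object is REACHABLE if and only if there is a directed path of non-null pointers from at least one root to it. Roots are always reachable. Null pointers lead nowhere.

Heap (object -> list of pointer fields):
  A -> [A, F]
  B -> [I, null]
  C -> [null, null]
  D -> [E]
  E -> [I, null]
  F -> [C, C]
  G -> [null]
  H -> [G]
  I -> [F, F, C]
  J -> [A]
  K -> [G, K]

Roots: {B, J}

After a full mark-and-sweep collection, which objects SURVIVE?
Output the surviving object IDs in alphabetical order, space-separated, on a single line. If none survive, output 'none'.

Answer: A B C F I J

Derivation:
Roots: B J
Mark B: refs=I null, marked=B
Mark J: refs=A, marked=B J
Mark I: refs=F F C, marked=B I J
Mark A: refs=A F, marked=A B I J
Mark F: refs=C C, marked=A B F I J
Mark C: refs=null null, marked=A B C F I J
Unmarked (collected): D E G H K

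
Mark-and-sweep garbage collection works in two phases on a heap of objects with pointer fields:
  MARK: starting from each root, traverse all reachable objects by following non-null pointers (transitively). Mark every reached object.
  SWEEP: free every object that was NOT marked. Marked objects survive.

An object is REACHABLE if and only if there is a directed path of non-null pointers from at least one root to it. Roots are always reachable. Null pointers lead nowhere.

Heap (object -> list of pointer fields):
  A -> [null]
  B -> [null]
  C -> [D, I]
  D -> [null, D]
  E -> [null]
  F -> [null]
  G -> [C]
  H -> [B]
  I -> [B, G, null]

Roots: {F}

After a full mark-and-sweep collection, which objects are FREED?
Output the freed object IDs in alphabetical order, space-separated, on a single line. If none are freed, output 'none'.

Answer: A B C D E G H I

Derivation:
Roots: F
Mark F: refs=null, marked=F
Unmarked (collected): A B C D E G H I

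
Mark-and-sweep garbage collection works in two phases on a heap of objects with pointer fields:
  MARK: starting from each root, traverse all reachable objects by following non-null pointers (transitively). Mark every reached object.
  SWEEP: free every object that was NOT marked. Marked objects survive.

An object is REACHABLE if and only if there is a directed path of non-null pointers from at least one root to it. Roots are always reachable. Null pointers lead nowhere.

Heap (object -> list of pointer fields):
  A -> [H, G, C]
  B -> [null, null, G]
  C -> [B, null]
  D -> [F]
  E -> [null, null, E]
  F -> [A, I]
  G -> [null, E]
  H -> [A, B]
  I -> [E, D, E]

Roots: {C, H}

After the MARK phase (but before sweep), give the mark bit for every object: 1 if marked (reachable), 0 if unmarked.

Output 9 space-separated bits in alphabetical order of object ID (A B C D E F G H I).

Roots: C H
Mark C: refs=B null, marked=C
Mark H: refs=A B, marked=C H
Mark B: refs=null null G, marked=B C H
Mark A: refs=H G C, marked=A B C H
Mark G: refs=null E, marked=A B C G H
Mark E: refs=null null E, marked=A B C E G H
Unmarked (collected): D F I

Answer: 1 1 1 0 1 0 1 1 0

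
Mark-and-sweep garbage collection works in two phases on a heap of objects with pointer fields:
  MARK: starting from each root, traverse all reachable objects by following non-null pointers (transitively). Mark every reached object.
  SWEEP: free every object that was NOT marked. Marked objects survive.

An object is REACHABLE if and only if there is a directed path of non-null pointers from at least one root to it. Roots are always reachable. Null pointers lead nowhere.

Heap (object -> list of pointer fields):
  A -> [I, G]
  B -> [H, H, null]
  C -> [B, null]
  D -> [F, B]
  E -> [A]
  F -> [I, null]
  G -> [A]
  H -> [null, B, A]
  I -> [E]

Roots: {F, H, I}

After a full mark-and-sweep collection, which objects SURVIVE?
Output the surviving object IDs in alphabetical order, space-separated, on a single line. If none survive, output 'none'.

Roots: F H I
Mark F: refs=I null, marked=F
Mark H: refs=null B A, marked=F H
Mark I: refs=E, marked=F H I
Mark B: refs=H H null, marked=B F H I
Mark A: refs=I G, marked=A B F H I
Mark E: refs=A, marked=A B E F H I
Mark G: refs=A, marked=A B E F G H I
Unmarked (collected): C D

Answer: A B E F G H I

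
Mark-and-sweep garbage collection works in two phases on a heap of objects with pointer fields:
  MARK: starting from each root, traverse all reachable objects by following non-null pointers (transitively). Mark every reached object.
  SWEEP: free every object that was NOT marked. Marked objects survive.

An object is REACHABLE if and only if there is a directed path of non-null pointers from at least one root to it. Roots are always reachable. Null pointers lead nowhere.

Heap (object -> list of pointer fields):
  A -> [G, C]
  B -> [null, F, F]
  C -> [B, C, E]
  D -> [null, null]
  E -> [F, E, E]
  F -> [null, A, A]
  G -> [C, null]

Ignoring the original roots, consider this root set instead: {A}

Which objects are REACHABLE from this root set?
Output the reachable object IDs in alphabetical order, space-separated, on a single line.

Roots: A
Mark A: refs=G C, marked=A
Mark G: refs=C null, marked=A G
Mark C: refs=B C E, marked=A C G
Mark B: refs=null F F, marked=A B C G
Mark E: refs=F E E, marked=A B C E G
Mark F: refs=null A A, marked=A B C E F G
Unmarked (collected): D

Answer: A B C E F G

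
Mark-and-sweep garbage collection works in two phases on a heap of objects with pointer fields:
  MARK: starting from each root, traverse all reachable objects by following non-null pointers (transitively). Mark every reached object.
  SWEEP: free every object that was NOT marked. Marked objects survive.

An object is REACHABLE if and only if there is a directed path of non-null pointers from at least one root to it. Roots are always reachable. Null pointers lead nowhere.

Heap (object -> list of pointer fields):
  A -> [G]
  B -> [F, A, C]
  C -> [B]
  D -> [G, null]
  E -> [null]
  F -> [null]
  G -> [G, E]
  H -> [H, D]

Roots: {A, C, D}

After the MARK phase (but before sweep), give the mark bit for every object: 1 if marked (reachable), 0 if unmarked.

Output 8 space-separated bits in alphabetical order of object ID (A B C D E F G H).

Roots: A C D
Mark A: refs=G, marked=A
Mark C: refs=B, marked=A C
Mark D: refs=G null, marked=A C D
Mark G: refs=G E, marked=A C D G
Mark B: refs=F A C, marked=A B C D G
Mark E: refs=null, marked=A B C D E G
Mark F: refs=null, marked=A B C D E F G
Unmarked (collected): H

Answer: 1 1 1 1 1 1 1 0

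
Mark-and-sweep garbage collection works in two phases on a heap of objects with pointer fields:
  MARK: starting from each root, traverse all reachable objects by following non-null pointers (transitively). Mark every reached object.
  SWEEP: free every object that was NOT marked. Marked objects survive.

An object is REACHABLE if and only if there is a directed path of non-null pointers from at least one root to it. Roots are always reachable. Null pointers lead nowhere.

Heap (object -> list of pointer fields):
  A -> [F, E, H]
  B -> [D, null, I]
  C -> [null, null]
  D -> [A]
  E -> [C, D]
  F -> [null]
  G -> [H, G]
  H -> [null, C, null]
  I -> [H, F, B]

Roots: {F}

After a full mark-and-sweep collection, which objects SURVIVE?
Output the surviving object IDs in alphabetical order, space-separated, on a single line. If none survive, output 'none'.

Answer: F

Derivation:
Roots: F
Mark F: refs=null, marked=F
Unmarked (collected): A B C D E G H I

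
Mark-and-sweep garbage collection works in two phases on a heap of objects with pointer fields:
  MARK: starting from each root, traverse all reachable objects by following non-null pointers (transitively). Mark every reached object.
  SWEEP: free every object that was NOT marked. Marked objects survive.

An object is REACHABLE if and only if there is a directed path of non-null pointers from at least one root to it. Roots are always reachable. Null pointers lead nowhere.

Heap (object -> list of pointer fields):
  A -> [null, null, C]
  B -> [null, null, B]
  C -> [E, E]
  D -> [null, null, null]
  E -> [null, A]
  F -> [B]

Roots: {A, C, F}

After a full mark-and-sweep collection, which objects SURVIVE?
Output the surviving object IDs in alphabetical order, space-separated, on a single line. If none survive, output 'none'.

Roots: A C F
Mark A: refs=null null C, marked=A
Mark C: refs=E E, marked=A C
Mark F: refs=B, marked=A C F
Mark E: refs=null A, marked=A C E F
Mark B: refs=null null B, marked=A B C E F
Unmarked (collected): D

Answer: A B C E F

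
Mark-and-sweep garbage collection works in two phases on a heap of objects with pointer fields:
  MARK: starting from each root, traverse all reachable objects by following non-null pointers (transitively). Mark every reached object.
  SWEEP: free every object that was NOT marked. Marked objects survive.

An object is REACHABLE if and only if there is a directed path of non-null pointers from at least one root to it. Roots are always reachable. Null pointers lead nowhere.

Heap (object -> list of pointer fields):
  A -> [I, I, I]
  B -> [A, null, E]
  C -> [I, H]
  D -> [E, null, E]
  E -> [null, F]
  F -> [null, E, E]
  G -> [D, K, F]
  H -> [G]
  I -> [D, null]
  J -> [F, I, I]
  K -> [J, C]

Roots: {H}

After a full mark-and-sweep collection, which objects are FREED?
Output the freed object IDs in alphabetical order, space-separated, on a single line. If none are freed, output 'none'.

Roots: H
Mark H: refs=G, marked=H
Mark G: refs=D K F, marked=G H
Mark D: refs=E null E, marked=D G H
Mark K: refs=J C, marked=D G H K
Mark F: refs=null E E, marked=D F G H K
Mark E: refs=null F, marked=D E F G H K
Mark J: refs=F I I, marked=D E F G H J K
Mark C: refs=I H, marked=C D E F G H J K
Mark I: refs=D null, marked=C D E F G H I J K
Unmarked (collected): A B

Answer: A B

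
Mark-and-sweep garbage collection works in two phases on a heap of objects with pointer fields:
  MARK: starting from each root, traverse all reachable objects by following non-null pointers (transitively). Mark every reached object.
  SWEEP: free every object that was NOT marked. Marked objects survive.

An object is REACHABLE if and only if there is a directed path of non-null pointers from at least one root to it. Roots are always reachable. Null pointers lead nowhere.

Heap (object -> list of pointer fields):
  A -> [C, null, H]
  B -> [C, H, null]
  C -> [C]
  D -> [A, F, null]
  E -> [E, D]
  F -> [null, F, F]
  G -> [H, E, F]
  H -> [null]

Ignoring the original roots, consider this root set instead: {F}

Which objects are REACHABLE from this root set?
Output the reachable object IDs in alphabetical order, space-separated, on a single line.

Answer: F

Derivation:
Roots: F
Mark F: refs=null F F, marked=F
Unmarked (collected): A B C D E G H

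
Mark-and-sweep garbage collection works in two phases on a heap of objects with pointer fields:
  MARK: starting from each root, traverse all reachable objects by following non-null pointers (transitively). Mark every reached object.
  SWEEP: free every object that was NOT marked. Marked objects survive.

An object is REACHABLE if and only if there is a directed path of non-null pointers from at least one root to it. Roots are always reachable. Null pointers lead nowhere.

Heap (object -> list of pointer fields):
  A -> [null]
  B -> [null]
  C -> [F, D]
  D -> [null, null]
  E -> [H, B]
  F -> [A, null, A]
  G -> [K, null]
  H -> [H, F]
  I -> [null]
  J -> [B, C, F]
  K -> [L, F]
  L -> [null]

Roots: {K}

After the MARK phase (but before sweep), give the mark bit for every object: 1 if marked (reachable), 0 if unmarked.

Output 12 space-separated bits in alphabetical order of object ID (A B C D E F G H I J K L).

Answer: 1 0 0 0 0 1 0 0 0 0 1 1

Derivation:
Roots: K
Mark K: refs=L F, marked=K
Mark L: refs=null, marked=K L
Mark F: refs=A null A, marked=F K L
Mark A: refs=null, marked=A F K L
Unmarked (collected): B C D E G H I J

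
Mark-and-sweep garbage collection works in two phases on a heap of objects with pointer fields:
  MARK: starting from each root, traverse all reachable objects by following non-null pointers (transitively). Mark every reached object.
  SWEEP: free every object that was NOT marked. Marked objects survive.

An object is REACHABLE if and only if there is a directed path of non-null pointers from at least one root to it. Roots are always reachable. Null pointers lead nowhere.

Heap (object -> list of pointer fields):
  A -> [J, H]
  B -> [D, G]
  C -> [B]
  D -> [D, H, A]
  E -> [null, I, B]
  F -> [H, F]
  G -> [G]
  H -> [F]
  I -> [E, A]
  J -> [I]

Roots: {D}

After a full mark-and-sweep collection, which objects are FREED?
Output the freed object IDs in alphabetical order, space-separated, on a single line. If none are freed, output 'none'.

Answer: C

Derivation:
Roots: D
Mark D: refs=D H A, marked=D
Mark H: refs=F, marked=D H
Mark A: refs=J H, marked=A D H
Mark F: refs=H F, marked=A D F H
Mark J: refs=I, marked=A D F H J
Mark I: refs=E A, marked=A D F H I J
Mark E: refs=null I B, marked=A D E F H I J
Mark B: refs=D G, marked=A B D E F H I J
Mark G: refs=G, marked=A B D E F G H I J
Unmarked (collected): C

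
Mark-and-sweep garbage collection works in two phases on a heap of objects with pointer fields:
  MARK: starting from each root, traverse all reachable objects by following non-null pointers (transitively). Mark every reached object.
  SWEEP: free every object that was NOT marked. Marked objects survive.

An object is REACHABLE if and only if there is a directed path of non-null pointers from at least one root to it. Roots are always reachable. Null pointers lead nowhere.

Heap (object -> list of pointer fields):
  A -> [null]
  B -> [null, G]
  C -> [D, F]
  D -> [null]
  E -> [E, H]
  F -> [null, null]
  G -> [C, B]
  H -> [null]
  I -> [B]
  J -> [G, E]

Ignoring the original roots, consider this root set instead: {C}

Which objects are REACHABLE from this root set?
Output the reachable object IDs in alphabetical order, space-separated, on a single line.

Answer: C D F

Derivation:
Roots: C
Mark C: refs=D F, marked=C
Mark D: refs=null, marked=C D
Mark F: refs=null null, marked=C D F
Unmarked (collected): A B E G H I J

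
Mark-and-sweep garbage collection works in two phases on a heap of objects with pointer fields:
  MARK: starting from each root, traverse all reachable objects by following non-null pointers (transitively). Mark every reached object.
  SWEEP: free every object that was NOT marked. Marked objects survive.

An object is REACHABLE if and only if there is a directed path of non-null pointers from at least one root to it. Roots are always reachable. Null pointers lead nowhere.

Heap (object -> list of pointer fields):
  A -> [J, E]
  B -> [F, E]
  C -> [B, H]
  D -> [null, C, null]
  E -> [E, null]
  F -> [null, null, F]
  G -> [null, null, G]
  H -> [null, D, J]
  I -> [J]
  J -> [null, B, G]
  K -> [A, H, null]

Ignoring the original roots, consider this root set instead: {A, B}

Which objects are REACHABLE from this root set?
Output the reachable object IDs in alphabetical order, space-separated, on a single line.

Roots: A B
Mark A: refs=J E, marked=A
Mark B: refs=F E, marked=A B
Mark J: refs=null B G, marked=A B J
Mark E: refs=E null, marked=A B E J
Mark F: refs=null null F, marked=A B E F J
Mark G: refs=null null G, marked=A B E F G J
Unmarked (collected): C D H I K

Answer: A B E F G J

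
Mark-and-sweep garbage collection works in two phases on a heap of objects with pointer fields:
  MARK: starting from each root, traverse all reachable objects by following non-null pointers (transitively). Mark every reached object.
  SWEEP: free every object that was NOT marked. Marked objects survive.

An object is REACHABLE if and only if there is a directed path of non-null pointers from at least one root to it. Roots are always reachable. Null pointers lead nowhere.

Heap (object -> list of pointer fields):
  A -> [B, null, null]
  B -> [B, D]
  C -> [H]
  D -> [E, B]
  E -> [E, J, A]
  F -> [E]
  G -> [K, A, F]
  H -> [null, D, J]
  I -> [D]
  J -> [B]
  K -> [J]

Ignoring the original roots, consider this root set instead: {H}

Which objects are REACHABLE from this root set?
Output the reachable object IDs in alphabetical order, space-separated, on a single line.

Answer: A B D E H J

Derivation:
Roots: H
Mark H: refs=null D J, marked=H
Mark D: refs=E B, marked=D H
Mark J: refs=B, marked=D H J
Mark E: refs=E J A, marked=D E H J
Mark B: refs=B D, marked=B D E H J
Mark A: refs=B null null, marked=A B D E H J
Unmarked (collected): C F G I K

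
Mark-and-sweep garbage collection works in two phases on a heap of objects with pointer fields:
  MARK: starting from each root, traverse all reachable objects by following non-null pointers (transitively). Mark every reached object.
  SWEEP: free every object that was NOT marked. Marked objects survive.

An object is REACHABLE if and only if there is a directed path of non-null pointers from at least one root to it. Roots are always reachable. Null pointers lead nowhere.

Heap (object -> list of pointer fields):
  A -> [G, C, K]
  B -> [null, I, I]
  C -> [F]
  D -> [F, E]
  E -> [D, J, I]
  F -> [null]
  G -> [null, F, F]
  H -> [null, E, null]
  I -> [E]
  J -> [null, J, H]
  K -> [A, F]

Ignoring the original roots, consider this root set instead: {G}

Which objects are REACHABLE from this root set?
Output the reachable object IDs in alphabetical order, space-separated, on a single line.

Roots: G
Mark G: refs=null F F, marked=G
Mark F: refs=null, marked=F G
Unmarked (collected): A B C D E H I J K

Answer: F G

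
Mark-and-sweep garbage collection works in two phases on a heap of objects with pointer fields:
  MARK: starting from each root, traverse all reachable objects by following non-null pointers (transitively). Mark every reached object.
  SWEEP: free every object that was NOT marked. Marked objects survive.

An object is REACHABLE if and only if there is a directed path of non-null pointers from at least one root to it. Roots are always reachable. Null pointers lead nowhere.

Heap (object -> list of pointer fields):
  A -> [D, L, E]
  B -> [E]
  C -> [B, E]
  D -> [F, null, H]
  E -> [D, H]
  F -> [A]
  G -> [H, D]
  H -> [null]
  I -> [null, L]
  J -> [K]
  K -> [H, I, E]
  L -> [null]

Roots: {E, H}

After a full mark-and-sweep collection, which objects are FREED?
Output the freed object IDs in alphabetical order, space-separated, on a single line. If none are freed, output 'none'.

Roots: E H
Mark E: refs=D H, marked=E
Mark H: refs=null, marked=E H
Mark D: refs=F null H, marked=D E H
Mark F: refs=A, marked=D E F H
Mark A: refs=D L E, marked=A D E F H
Mark L: refs=null, marked=A D E F H L
Unmarked (collected): B C G I J K

Answer: B C G I J K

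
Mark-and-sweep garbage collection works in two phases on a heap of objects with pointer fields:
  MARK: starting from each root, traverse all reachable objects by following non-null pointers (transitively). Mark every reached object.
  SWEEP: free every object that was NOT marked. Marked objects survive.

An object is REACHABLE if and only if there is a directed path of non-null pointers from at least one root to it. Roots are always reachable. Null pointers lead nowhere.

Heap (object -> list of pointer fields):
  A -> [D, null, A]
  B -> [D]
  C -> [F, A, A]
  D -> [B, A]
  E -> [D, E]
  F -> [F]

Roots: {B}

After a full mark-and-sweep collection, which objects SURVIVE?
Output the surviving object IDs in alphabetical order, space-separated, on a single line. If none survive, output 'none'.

Answer: A B D

Derivation:
Roots: B
Mark B: refs=D, marked=B
Mark D: refs=B A, marked=B D
Mark A: refs=D null A, marked=A B D
Unmarked (collected): C E F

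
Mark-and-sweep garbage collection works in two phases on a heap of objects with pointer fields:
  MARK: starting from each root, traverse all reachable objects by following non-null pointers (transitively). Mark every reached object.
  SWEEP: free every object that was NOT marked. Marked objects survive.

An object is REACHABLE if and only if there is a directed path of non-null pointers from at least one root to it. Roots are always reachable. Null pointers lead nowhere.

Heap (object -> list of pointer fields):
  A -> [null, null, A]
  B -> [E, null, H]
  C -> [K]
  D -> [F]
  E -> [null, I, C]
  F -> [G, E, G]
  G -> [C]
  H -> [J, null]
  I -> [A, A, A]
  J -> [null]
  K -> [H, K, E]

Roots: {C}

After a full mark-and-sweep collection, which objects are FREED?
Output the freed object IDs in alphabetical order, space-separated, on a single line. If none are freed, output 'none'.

Roots: C
Mark C: refs=K, marked=C
Mark K: refs=H K E, marked=C K
Mark H: refs=J null, marked=C H K
Mark E: refs=null I C, marked=C E H K
Mark J: refs=null, marked=C E H J K
Mark I: refs=A A A, marked=C E H I J K
Mark A: refs=null null A, marked=A C E H I J K
Unmarked (collected): B D F G

Answer: B D F G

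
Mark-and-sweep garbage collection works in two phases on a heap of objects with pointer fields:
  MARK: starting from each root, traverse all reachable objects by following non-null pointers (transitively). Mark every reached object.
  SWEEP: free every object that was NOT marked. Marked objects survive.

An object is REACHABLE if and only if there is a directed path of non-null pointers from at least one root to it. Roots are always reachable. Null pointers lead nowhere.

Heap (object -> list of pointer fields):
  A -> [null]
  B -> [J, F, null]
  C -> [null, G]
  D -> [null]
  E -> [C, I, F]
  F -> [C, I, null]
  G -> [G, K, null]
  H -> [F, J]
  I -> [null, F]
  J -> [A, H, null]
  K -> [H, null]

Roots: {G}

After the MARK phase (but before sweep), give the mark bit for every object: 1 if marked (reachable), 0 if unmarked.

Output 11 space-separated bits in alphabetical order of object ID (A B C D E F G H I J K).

Roots: G
Mark G: refs=G K null, marked=G
Mark K: refs=H null, marked=G K
Mark H: refs=F J, marked=G H K
Mark F: refs=C I null, marked=F G H K
Mark J: refs=A H null, marked=F G H J K
Mark C: refs=null G, marked=C F G H J K
Mark I: refs=null F, marked=C F G H I J K
Mark A: refs=null, marked=A C F G H I J K
Unmarked (collected): B D E

Answer: 1 0 1 0 0 1 1 1 1 1 1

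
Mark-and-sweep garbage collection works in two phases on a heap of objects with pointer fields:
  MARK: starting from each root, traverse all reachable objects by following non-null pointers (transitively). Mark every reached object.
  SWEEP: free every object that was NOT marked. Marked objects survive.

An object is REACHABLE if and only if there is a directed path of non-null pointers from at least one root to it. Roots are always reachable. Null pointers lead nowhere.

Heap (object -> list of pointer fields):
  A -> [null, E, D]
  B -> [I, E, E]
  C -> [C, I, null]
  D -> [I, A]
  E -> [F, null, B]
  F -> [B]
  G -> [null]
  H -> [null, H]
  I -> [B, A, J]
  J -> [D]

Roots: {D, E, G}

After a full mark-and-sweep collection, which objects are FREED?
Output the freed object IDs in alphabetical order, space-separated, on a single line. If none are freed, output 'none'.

Answer: C H

Derivation:
Roots: D E G
Mark D: refs=I A, marked=D
Mark E: refs=F null B, marked=D E
Mark G: refs=null, marked=D E G
Mark I: refs=B A J, marked=D E G I
Mark A: refs=null E D, marked=A D E G I
Mark F: refs=B, marked=A D E F G I
Mark B: refs=I E E, marked=A B D E F G I
Mark J: refs=D, marked=A B D E F G I J
Unmarked (collected): C H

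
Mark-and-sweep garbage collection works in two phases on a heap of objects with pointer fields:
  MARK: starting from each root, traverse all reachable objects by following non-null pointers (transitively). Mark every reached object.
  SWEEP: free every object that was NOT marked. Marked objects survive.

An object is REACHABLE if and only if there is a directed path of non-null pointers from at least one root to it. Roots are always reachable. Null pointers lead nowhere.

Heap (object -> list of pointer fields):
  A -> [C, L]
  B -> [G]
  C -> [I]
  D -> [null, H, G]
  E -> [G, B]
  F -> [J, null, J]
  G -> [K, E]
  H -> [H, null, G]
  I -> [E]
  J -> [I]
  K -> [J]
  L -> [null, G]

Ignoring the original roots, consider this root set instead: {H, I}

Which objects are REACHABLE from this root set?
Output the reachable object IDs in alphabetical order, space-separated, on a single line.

Roots: H I
Mark H: refs=H null G, marked=H
Mark I: refs=E, marked=H I
Mark G: refs=K E, marked=G H I
Mark E: refs=G B, marked=E G H I
Mark K: refs=J, marked=E G H I K
Mark B: refs=G, marked=B E G H I K
Mark J: refs=I, marked=B E G H I J K
Unmarked (collected): A C D F L

Answer: B E G H I J K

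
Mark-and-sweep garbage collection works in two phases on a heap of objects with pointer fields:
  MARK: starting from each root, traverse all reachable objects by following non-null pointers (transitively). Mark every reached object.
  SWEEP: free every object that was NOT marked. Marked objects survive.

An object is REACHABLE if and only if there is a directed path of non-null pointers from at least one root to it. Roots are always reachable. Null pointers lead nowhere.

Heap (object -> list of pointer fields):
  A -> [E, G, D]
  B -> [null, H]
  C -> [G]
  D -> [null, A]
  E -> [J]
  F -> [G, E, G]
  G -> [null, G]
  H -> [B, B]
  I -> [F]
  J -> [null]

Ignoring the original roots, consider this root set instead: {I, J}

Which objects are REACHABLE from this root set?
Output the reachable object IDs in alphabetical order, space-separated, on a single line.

Roots: I J
Mark I: refs=F, marked=I
Mark J: refs=null, marked=I J
Mark F: refs=G E G, marked=F I J
Mark G: refs=null G, marked=F G I J
Mark E: refs=J, marked=E F G I J
Unmarked (collected): A B C D H

Answer: E F G I J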